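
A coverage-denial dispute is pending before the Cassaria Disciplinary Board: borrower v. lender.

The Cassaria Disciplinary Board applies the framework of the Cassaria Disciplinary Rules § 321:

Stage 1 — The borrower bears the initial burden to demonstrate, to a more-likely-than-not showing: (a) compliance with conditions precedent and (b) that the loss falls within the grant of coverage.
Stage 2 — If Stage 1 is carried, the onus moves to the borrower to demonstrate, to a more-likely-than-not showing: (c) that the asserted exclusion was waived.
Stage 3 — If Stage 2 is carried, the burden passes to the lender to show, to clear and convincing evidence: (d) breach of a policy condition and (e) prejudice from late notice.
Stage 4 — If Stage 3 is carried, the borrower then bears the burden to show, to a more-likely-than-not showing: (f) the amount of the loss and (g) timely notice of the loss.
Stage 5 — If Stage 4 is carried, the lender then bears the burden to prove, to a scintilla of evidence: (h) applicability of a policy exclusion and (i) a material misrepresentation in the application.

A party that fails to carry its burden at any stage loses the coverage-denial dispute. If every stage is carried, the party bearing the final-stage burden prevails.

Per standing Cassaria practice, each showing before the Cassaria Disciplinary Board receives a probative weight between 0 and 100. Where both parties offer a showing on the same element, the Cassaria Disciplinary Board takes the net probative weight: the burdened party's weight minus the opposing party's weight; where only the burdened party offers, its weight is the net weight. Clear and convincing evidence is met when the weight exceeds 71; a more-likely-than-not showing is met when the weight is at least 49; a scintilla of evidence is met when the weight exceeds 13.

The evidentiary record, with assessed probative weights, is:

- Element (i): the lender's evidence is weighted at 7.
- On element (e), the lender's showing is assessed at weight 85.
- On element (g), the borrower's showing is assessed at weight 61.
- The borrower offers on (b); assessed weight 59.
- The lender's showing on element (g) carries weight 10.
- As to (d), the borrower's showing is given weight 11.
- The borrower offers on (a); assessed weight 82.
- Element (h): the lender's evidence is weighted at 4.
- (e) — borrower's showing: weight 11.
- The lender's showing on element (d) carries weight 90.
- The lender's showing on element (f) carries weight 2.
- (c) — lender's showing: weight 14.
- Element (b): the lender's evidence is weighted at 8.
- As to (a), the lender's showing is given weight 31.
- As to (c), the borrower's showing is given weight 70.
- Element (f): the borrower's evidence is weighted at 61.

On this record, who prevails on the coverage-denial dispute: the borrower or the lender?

borrower

Stage 1 (borrower, a more-likely-than-not showing, weight is at least 49): (a) net 82−31=51 ≥ 49 — meets; (b) net 59−8=51 ≥ 49 — meets.
  Stage 1 carried; the burden remains with the borrower.
Stage 2 (borrower, a more-likely-than-not showing, weight is at least 49): (c) net 70−14=56 ≥ 49 — meets.
  Stage 2 carried; the burden shifts to the lender.
Stage 3 (lender, clear and convincing evidence, weight exceeds 71): (d) net 90−11=79 > 71 — meets; (e) net 85−11=74 > 71 — meets.
  The lender carries Stage 3; the borrower now bears the burden.
Stage 4 (borrower, a more-likely-than-not showing, weight is at least 49): (f) net 61−2=59 ≥ 49 — meets; (g) net 61−10=51 ≥ 49 — meets.
  Stage 4 is satisfied; the onus moves to the lender.
Stage 5 (lender, a scintilla of evidence, weight exceeds 13): (h) 4 ≤ 13 — fails; (i) 7 ≤ 13 — fails.
  The lender does not carry Stage 5.
The analysis ends at Stage 5; the borrower prevails.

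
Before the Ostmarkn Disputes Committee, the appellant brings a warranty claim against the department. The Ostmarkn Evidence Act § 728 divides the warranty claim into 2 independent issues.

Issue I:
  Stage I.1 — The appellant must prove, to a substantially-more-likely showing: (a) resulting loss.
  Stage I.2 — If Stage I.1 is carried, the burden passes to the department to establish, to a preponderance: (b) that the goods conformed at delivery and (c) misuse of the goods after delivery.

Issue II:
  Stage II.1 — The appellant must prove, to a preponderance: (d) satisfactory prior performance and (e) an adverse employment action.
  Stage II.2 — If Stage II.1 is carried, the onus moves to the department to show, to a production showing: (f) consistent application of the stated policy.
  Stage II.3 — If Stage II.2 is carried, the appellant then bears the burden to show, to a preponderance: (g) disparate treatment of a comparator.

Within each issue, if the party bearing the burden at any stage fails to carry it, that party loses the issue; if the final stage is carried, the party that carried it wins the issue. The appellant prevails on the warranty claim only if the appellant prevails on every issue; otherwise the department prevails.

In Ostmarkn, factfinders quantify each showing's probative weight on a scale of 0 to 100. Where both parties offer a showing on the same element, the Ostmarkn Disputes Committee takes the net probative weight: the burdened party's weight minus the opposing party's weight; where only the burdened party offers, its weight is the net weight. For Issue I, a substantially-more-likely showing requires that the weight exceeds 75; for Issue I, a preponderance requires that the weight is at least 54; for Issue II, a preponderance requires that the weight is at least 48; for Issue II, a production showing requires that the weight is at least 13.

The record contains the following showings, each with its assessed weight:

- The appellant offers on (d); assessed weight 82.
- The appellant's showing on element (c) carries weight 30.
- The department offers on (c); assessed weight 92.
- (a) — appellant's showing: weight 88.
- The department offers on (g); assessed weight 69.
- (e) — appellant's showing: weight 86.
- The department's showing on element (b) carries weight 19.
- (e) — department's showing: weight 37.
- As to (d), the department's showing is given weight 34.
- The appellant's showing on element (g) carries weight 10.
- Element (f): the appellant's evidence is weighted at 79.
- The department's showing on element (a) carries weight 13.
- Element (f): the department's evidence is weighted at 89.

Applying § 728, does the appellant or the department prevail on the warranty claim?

— Issue I —
At Stage I.1 the appellant must meet a substantially-more-likely showing (weight exceeds 75): on (a) the weight is 88 less the opposing 13 gives net 75, ≤ 75, so (a) does not meet the standard.
  Not every element is met, so the appellant fails to carry Stage I.1.
So the department prevails on this issue.
— Issue II —
Stage II.1 (appellant, a preponderance, weight is at least 48): (d) net 82−34=48 ≥ 48 — meets; (e) net 86−37=49 ≥ 48 — meets.
  Stage II.1 carried; the burden shifts to the department.
Stage II.2 (department, a production showing, weight is at least 13): (f) net 89−79=10 < 13 — fails.
  Stage II.2 not carried; the department fails its burden.
The analysis ends at Stage II.2; the appellant prevails on this issue.
Per-issue: Issue I → department; Issue II → appellant. The appellant must prevail on every issue; overall, the department prevails.

department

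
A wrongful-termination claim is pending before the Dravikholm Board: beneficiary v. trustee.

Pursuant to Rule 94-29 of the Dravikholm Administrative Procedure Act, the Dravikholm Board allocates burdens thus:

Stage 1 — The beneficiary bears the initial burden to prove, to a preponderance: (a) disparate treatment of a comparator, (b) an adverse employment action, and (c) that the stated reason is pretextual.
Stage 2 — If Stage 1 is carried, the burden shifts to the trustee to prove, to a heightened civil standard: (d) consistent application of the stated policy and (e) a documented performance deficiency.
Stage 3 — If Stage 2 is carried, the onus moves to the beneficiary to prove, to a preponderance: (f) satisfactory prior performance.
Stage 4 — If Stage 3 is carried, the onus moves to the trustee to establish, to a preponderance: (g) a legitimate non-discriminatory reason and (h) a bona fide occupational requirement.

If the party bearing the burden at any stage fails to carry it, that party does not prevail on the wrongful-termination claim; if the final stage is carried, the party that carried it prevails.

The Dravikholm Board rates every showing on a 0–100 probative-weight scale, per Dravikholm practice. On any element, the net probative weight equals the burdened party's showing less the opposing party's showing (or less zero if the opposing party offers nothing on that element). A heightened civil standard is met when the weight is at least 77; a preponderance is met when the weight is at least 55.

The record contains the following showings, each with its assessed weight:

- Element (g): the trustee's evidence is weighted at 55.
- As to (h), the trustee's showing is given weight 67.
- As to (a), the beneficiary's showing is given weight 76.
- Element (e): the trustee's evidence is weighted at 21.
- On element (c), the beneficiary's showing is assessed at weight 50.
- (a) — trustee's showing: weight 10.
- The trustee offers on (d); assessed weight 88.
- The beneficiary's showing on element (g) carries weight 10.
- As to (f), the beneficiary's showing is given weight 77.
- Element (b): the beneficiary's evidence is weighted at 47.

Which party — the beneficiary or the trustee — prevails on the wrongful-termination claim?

Stage 1 (beneficiary, a preponderance, weight is at least 55): (a) net 76−10=66 ≥ 55 — meets; (b) 47 < 55 — fails; (c) 50 < 55 — fails.
  The beneficiary does not carry Stage 1.
The trustee prevails.

trustee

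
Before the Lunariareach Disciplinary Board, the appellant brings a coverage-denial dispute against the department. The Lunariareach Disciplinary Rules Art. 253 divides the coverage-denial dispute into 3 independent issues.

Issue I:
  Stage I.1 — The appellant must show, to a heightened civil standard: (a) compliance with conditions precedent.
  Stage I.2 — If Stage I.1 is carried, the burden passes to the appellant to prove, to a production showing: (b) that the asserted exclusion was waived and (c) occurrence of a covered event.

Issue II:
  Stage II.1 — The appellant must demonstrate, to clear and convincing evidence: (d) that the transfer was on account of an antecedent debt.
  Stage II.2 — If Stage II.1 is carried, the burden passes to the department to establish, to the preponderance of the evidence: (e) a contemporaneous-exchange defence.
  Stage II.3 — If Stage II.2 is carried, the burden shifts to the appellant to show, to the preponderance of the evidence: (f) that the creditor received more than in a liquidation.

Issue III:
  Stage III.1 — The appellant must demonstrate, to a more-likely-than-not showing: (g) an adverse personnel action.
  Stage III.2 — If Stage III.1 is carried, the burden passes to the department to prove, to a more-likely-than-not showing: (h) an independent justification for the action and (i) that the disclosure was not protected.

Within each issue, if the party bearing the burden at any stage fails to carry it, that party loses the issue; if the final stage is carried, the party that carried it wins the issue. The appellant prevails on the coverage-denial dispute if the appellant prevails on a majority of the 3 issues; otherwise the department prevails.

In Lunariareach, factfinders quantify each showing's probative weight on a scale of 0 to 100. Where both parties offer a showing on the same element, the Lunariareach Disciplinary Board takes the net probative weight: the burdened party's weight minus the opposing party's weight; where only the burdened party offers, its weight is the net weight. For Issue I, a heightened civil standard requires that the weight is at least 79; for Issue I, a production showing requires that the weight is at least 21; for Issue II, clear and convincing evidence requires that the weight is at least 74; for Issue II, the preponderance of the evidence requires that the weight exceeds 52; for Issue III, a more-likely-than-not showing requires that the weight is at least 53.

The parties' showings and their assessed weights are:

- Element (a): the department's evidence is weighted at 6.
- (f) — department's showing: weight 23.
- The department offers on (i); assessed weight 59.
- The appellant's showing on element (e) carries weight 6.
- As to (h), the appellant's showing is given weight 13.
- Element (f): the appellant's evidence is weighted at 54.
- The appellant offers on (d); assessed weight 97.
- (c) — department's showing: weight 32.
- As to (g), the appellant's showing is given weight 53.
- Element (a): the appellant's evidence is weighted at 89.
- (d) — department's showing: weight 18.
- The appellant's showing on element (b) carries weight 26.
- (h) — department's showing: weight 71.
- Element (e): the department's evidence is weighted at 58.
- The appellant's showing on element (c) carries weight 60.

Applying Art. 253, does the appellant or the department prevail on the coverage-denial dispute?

appellant

— Issue I —
Stage I.1 — burden on appellant; standard: a heightened civil standard (weight is at least 79).
    (a): 89 − 6 = 83 ≥ 79 [met]
  All elements met. The appellant retains the burden for Stage I.2.
Stage I.2 — burden on appellant; standard: a production showing (weight is at least 21).
    (b): 26 ≥ 21 [met]
    (c): 60 − 32 = 28 ≥ 21 [met]
  All elements met at the final stage.
With every stage satisfied, the appellant prevails on this issue.
— Issue II —
Stage II.1 — burden on appellant; standard: clear and convincing evidence (weight is at least 74).
    (d): 97 − 18 = 79 ≥ 74 [met]
  All elements met. The burden passes to the department.
Stage II.2 — burden on department; standard: the preponderance of the evidence (weight exceeds 52).
    (e): 58 − 6 = 52 ≤ 52 [not met]
  Stage II.2 not carried; the department fails its burden.
So the appellant prevails on this issue.
— Issue III —
Stage III.1 (appellant, a more-likely-than-not showing, weight is at least 53): (g) 53 ≥ 53 — meets.
  Stage III.1 carried; the burden shifts to the department.
Stage III.2 (department, a more-likely-than-not showing, weight is at least 53): (h) net 71−13=58 ≥ 53 — meets; (i) 59 ≥ 53 — meets.
  The department carries the last stage.
Every stage carried; the department prevails on this issue.
Per-issue: Issue I → appellant; Issue II → appellant; Issue III → department. The appellant must prevail on a majority of issues; overall, the appellant prevails.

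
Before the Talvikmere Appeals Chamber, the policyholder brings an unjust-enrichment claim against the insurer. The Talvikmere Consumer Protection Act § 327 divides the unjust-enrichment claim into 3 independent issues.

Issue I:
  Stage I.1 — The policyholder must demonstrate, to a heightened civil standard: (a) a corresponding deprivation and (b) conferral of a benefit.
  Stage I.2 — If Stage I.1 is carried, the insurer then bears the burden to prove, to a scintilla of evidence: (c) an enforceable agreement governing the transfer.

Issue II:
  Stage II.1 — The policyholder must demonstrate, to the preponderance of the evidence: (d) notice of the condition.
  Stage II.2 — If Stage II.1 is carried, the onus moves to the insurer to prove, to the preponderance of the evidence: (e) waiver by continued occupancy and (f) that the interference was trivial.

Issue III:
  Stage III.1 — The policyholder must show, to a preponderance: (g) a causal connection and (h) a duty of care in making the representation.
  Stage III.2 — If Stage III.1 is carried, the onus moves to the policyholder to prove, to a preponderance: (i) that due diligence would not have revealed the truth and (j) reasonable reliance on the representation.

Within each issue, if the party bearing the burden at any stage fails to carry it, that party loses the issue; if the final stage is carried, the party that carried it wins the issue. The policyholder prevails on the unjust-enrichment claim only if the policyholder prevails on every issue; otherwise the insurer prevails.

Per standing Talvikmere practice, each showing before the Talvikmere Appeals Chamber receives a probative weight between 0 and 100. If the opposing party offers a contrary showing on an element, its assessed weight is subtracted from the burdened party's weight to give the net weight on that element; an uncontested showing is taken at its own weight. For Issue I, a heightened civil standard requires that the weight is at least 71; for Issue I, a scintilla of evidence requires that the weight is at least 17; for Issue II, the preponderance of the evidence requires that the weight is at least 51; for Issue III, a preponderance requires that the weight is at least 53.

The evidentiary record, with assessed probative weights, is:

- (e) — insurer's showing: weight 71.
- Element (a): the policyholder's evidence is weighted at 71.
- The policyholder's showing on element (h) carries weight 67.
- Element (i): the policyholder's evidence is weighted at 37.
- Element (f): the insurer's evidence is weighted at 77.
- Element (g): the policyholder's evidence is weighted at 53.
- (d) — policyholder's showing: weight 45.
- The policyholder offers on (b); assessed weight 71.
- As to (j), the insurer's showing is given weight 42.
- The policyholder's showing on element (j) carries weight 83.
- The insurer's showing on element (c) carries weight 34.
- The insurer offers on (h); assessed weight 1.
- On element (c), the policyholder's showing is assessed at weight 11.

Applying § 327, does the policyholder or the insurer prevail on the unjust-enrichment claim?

insurer

— Issue I —
At Stage I.1 the policyholder must meet a heightened civil standard (weight is at least 71): on (a) the weight is 71, ≥ 71, so (a) meets the standard; on (b) the weight is 71, ≥ 71, so (b) meets the standard.
  Stage I.1 is satisfied; the onus moves to the insurer.
At Stage I.2 the insurer must meet a scintilla of evidence (weight is at least 17): on (c) the weight is 34 less the opposing 11 gives net 23, which does reach 17, so (c) meets the standard.
  Stage I.2 carried; the final stage is satisfied.
Every stage carried; the insurer prevails on this issue.
— Issue II —
Stage II.1 (policyholder, the preponderance of the evidence, weight is at least 51): (d) 45 < 51 — fails.
  Not every element is met, so the policyholder fails to carry Stage II.1.
So the insurer prevails on this issue.
— Issue III —
At Stage III.1 the policyholder must meet a preponderance (weight is at least 53): on (g) the weight is 53, ≥ 53, so (g) meets the standard; on (h) the weight is 67 less the opposing 1 gives net 66, ≥ 53, so (h) meets the standard.
  Stage III.1 is satisfied; the policyholder continues to bear the burden.
At Stage III.2 the policyholder must meet a preponderance (weight is at least 53): on (i) the weight is 37, < 53, so (i) does not meet the standard; on (j) the weight is 83 less the opposing 42 gives net 41, which does not reach 53, so (j) does not meet the standard.
  Stage III.2 not carried; the policyholder fails its burden.
So the insurer prevails on this issue.
Per-issue: Issue I → insurer; Issue II → insurer; Issue III → insurer. The policyholder must prevail on every issue; overall, the insurer prevails.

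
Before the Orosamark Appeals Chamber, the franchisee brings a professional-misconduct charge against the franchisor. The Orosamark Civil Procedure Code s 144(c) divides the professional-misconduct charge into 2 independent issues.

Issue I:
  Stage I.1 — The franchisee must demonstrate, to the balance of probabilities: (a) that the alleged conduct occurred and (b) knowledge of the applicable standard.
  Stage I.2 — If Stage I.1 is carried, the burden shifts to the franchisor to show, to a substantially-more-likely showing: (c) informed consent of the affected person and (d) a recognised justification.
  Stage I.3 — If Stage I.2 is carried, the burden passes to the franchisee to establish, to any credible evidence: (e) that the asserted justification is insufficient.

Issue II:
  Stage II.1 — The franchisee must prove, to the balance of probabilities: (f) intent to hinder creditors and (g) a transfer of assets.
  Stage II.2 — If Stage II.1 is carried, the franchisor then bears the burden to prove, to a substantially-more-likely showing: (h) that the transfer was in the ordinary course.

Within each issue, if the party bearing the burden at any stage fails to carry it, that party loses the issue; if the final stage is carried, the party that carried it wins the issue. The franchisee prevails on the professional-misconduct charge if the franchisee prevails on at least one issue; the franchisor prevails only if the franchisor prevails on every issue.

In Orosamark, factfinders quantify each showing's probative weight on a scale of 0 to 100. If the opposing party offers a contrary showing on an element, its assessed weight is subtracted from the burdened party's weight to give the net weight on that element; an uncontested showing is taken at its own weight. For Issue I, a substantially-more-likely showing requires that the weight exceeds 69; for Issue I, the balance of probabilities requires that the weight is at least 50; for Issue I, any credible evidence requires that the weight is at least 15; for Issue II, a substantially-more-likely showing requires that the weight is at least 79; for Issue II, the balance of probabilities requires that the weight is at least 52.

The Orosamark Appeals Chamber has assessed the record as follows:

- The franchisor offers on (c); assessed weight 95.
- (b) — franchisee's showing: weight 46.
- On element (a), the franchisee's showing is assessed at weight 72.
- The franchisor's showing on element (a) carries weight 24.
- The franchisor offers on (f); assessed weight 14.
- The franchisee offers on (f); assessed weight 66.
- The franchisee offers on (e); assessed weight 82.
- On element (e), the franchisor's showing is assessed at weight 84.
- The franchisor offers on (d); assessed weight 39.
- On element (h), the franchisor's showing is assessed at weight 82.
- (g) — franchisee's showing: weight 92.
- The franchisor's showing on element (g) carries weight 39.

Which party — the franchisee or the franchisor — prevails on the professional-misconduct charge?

franchisor

— Issue I —
At Stage I.1 the franchisee must meet the balance of probabilities (weight is at least 50): on (a) the weight is 72 less the opposing 24 gives net 48, which does not reach 50, so (a) does not meet the standard; on (b) the weight is 46, < 50, so (b) does not meet the standard.
  The franchisee does not carry Stage I.1.
The analysis ends at Stage I.1; the franchisor prevails on this issue.
— Issue II —
Stage II.1 — burden on franchisee; standard: the balance of probabilities (weight is at least 52).
    (f): 66 − 14 = 52 ≥ 52 [met]
    (g): 92 − 39 = 53 ≥ 52 [met]
  Stage II.1 is satisfied; the onus moves to the franchisor.
Stage II.2 — burden on franchisor; standard: a substantially-more-likely showing (weight is at least 79).
    (h): 82 ≥ 79 [met]
  The franchisor carries the last stage.
Every stage carried; the franchisor prevails on this issue.
Per-issue: Issue I → franchisor; Issue II → franchisor. The franchisee must prevail on at least one issue; overall, the franchisor prevails.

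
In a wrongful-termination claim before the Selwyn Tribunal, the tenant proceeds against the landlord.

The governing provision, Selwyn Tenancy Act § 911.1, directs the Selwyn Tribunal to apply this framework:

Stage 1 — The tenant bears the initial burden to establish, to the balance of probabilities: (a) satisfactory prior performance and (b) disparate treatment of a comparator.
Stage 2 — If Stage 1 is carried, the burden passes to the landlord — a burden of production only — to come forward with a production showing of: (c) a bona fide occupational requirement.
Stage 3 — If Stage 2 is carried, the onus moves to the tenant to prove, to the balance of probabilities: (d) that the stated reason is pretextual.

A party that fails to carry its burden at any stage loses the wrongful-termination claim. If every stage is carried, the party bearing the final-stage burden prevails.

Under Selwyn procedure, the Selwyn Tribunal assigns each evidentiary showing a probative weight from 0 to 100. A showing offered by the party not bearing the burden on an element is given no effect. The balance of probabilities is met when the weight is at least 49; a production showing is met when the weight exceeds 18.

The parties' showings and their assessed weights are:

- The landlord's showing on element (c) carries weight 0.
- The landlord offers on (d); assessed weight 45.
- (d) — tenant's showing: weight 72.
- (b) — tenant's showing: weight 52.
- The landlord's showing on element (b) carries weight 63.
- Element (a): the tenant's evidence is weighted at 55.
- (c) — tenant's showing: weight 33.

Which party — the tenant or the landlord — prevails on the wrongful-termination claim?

tenant

Stage 1 — burden on tenant; standard: the balance of probabilities (weight is at least 49).
    (a): 55 ≥ 49 [met]
    (b): 52 (landlord's 63 disregarded) ≥ 49 [met]
  The tenant carries Stage 1; the landlord now bears the burden.
Stage 2 — burden on landlord; standard: a production showing (weight exceeds 18).
    (c): 0 (tenant's 33 disregarded) ≤ 18 [not met]
  Stage 2 not carried; the landlord fails its burden.
The analysis ends at Stage 2; the tenant prevails.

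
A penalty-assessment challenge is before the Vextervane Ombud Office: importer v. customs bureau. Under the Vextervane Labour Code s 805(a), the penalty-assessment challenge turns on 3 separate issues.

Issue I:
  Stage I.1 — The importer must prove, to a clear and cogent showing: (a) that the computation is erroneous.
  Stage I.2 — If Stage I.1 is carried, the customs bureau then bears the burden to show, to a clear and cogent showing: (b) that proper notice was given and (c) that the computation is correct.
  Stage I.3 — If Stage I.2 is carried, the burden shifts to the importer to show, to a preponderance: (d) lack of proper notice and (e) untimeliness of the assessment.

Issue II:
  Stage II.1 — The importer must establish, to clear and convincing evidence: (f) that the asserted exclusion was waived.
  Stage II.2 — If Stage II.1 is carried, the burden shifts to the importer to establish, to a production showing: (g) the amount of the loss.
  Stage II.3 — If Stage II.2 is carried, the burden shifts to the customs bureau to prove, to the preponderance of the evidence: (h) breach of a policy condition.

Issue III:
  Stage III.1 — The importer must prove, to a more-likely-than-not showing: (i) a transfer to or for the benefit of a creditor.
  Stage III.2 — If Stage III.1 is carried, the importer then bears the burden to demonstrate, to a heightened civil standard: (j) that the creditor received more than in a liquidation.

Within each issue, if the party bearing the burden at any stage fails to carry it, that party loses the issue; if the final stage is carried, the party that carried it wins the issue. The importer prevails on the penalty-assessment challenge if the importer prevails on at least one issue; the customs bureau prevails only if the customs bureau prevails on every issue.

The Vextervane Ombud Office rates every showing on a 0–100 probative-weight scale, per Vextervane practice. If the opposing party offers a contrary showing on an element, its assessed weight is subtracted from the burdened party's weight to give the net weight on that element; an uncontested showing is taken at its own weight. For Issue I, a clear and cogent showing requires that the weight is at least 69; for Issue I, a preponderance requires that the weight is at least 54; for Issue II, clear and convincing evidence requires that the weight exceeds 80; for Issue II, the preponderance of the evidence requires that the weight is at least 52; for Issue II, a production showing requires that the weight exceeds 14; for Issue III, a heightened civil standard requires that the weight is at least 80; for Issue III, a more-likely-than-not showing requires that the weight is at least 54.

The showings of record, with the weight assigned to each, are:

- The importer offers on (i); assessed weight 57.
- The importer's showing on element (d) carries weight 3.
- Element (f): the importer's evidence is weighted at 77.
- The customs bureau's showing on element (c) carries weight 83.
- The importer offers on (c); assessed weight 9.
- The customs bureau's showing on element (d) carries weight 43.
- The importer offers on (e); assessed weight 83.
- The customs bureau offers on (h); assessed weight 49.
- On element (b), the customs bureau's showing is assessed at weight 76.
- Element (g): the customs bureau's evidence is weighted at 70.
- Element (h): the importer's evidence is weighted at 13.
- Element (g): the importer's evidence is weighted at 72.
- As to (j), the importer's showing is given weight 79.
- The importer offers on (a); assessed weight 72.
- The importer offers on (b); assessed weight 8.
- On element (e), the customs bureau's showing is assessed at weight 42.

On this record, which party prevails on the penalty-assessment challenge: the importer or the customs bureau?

— Issue I —
Stage I.1 — burden on importer; standard: a clear and cogent showing (weight is at least 69).
    (a): 72 ≥ 69 [met]
  Stage I.1 carried; the burden shifts to the customs bureau.
Stage I.2 — burden on customs bureau; standard: a clear and cogent showing (weight is at least 69).
    (b): 76 − 8 = 68 < 69 [not met]
    (c): 83 − 9 = 74 ≥ 69 [met]
  Not every element is met, so the customs bureau fails to carry Stage I.2.
The importer prevails on this issue.
— Issue II —
Stage II.1 — burden on importer; standard: clear and convincing evidence (weight exceeds 80).
    (f): 77 ≤ 80 [not met]
  Not every element is met, so the importer fails to carry Stage II.1.
So the customs bureau prevails on this issue.
— Issue III —
At Stage III.1 the importer must meet a more-likely-than-not showing (weight is at least 54): on (i) the weight is 57, which does reach 54, so (i) meets the standard.
  All elements met. The importer retains the burden for Stage III.2.
At Stage III.2 the importer must meet a heightened civil standard (weight is at least 80): on (j) the weight is 79, which does not reach 80, so (j) does not meet the standard.
  Not every element is met, so the importer fails to carry Stage III.2.
The customs bureau prevails on this issue.
Per-issue: Issue I → importer; Issue II → customs bureau; Issue III → customs bureau. The importer must prevail on at least one issue; overall, the importer prevails.

importer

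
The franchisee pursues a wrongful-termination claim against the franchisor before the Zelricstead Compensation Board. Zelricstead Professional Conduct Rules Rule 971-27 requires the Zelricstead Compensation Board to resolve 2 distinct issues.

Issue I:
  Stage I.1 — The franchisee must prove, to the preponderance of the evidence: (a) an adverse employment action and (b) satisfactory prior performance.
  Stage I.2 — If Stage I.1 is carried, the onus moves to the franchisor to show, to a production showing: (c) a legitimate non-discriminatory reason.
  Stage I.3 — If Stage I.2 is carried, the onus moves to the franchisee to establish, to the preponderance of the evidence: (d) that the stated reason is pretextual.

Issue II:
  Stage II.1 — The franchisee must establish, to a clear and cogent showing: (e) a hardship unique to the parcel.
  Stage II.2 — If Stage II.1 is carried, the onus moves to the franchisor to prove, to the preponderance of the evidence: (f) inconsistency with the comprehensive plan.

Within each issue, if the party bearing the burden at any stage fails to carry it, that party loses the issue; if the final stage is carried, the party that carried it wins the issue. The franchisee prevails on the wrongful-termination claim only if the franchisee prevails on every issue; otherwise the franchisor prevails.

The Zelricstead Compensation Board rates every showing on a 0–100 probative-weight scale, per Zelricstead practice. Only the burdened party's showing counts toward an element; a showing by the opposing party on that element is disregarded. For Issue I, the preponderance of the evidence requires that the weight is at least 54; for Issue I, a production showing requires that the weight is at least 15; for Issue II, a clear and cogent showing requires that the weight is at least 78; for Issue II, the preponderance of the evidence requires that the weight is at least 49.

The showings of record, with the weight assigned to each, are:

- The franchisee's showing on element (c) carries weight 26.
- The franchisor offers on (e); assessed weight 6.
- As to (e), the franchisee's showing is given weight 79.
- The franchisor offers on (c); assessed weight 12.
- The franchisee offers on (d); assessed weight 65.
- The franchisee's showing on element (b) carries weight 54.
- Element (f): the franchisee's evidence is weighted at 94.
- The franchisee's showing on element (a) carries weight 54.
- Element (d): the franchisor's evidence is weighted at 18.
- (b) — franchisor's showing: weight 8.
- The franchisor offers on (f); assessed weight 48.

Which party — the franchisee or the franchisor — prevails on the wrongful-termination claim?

— Issue I —
At Stage I.1 the franchisee must meet the preponderance of the evidence (weight is at least 54): on (a) the weight is 54, which does reach 54, so (a) meets the standard; on (b) the weight is 54 (the franchisor's 8 is given no effect), which does reach 54, so (b) meets the standard.
  The franchisee carries Stage I.1; the franchisor now bears the burden.
At Stage I.2 the franchisor must meet a production showing (weight is at least 15): on (c) the weight is 12 (the franchisee's 26 is given no effect), < 15, so (c) does not meet the standard.
  Stage I.2 not carried; the franchisor fails its burden.
The analysis ends at Stage I.2; the franchisee prevails on this issue.
— Issue II —
Stage II.1 — burden on franchisee; standard: a clear and cogent showing (weight is at least 78).
    (e): 79 (franchisor's 6 disregarded) ≥ 78 [met]
  All elements met. The burden passes to the franchisor.
Stage II.2 — burden on franchisor; standard: the preponderance of the evidence (weight is at least 49).
    (f): 48 (franchisee's 94 disregarded) < 49 [not met]
  Stage II.2 not carried; the franchisor fails its burden.
The franchisee prevails on this issue.
Per-issue: Issue I → franchisee; Issue II → franchisee. The franchisee must prevail on every issue; overall, the franchisee prevails.

franchisee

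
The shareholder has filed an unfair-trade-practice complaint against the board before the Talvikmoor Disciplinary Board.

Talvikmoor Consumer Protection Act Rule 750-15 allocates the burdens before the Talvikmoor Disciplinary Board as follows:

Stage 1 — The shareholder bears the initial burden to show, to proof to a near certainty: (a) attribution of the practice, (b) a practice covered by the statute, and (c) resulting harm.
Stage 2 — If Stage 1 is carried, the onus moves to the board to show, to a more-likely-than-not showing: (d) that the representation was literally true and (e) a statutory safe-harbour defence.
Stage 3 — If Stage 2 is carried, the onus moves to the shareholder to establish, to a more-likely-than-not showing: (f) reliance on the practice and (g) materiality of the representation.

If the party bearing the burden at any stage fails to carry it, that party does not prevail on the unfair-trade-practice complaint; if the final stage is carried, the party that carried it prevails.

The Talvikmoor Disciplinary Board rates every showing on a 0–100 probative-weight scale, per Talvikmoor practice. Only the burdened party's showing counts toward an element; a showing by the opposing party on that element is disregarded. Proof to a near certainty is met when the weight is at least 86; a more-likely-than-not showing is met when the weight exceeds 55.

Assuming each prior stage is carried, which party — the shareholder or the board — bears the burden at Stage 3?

shareholder

Stage 3's rule assigns the burden to the shareholder (to a more-likely-than-not showing).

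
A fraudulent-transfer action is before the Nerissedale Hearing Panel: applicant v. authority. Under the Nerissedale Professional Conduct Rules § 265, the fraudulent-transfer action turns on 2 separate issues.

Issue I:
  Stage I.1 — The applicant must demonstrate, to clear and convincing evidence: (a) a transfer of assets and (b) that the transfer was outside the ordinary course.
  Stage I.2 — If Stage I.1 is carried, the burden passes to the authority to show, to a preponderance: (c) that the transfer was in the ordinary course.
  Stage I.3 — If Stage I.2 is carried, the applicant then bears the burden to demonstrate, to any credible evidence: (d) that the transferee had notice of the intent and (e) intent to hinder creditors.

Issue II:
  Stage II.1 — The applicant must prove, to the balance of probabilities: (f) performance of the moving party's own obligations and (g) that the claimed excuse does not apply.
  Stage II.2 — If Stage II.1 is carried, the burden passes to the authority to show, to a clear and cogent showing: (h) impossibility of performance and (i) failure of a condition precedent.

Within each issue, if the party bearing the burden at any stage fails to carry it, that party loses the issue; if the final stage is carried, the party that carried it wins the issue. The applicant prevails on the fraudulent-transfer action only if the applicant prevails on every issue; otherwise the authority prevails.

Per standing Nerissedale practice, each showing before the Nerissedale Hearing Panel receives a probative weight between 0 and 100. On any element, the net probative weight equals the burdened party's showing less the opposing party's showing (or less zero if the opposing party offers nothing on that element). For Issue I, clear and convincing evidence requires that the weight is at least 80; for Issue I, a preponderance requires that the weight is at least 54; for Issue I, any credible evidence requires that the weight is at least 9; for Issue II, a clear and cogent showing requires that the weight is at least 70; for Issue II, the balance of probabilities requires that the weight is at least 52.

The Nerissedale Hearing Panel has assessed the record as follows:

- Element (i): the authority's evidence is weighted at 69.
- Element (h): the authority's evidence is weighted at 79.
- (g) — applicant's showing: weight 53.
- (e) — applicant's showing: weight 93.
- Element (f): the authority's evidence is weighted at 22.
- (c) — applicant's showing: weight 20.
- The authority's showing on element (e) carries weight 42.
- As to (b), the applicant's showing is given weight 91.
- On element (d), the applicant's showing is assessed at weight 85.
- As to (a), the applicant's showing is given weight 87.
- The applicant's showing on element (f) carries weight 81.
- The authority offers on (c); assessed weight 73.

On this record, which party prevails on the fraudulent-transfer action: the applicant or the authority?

applicant

— Issue I —
Stage I.1 — burden on applicant; standard: clear and convincing evidence (weight is at least 80).
    (a): 87 ≥ 80 [met]
    (b): 91 ≥ 80 [met]
  The applicant carries Stage I.1; the authority now bears the burden.
Stage I.2 — burden on authority; standard: a preponderance (weight is at least 54).
    (c): 73 − 20 = 53 < 54 [not met]
  Not every element is met, so the authority fails to carry Stage I.2.
The analysis ends at Stage I.2; the applicant prevails on this issue.
— Issue II —
Stage II.1 (applicant, the balance of probabilities, weight is at least 52): (f) net 81−22=59 ≥ 52 — meets; (g) 53 ≥ 52 — meets.
  Stage II.1 is satisfied; the onus moves to the authority.
Stage II.2 (authority, a clear and cogent showing, weight is at least 70): (h) 79 ≥ 70 — meets; (i) 69 < 70 — fails.
  Stage II.2 not carried; the authority fails its burden.
So the applicant prevails on this issue.
Per-issue: Issue I → applicant; Issue II → applicant. The applicant must prevail on every issue; overall, the applicant prevails.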